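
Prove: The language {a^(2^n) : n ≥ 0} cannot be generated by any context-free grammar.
Assume for contradiction that L is context-free, and let p ≥ 1 be the pumping length given by the pumping lemma for CFLs.
Choose s = a^(2^p). Then s ∈ L and |s| = 2^p ≥ p.
By the CFL pumping lemma, s = uvxyz for some u, v, x, y, z with |vxy| ≤ p, |vy| ≥ 1, and uv^i xy^i z ∈ L for every i ≥ 0.
All symbols are a's, so only lengths matter: let k = |vy|, with 1 ≤ k ≤ |vxy| ≤ p < 2^p.

Take i = 2: |uv²xy²z| = 2^p + k, and 2^p < 2^p + k < 2^p + 2^p = 2^(p+1).
So the length lies strictly between consecutive powers of two and is not a power of 2; uv²xy²z ∉ L.

This contradicts the CFL pumping lemma, which requires uv^i xy^i z ∈ L for all i ≥ 0.
Hence L = {a^(2^n) : n ≥ 0} is not context-free. ∎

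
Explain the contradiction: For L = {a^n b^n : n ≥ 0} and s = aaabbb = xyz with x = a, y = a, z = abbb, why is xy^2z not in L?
xy²z = aaaabbb ∉ L

Pumping with i = 2 replaces y = a by y² = aa:
- Original: s = xyz = aaabbb; aaabbb = a^3 b^3 has equal counts (3 = 3), so it is in L
- Pumped: xy²z = a · aa · abbb = aaaabbb
- aaaabbb has 4 a's and 3 b's; 4 ≠ 3, so it is not in L

The pumping lemma would require xy²z ∈ L, so this decomposition yields a contradiction.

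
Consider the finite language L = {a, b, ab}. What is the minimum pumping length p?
p = 3

For a finite language L, the pumping lemma holds vacuously if p > max|s| for s ∈ L.

The longest string in L = {a, b, ab} has length 2.
If p = 3, then no string s ∈ L has |s| ≥ p, so the condition is vacuously true.

The minimum pumping length is p = 3.

Why no smaller p works: for any p ≤ 2, the longest string s ∈ L has |s| = 2 ≥ p, so it would
have to be pumpable; but pumping up (i = 2, 3, ...) produces ever longer strings, which cannot all lie in the
finite language L. So the pumping property fails for every p ≤ 2.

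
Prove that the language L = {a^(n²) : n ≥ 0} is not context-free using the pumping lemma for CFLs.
Assume for contradiction that L is context-free, and let p ≥ 1 be the pumping length given by the pumping lemma for CFLs.
Choose s = a^(p²). Then s ∈ L and |s| = p² ≥ p.
By the CFL pumping lemma, s = uvxyz for some u, v, x, y, z with |vxy| ≤ p, |vy| ≥ 1, and uv^i xy^i z ∈ L for every i ≥ 0.
All symbols are a's, so only lengths matter: let k = |vy|, with 1 ≤ k ≤ |vxy| ≤ p.

Take i = 2: |uv²xy²z| = p² + k, and p² < p² + k ≤ p² + p < (p + 1)².
So the length lies strictly between consecutive squares and is not a perfect square; uv²xy²z ∉ L.

This contradicts the CFL pumping lemma, which requires uv^i xy^i z ∈ L for all i ≥ 0.
Hence L = {a^(n²) : n ≥ 0} is not context-free. ∎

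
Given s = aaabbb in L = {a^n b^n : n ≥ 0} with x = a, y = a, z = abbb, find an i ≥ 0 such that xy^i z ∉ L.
i = 3

xy³z = a · aaa · abbb = aaaaabbb; aaaaabbb has 5 a's and 3 b's; 5 ≠ 3, so it is not in L.
(Other choices also work, e.g. i = 0, 2; only i = 1 is guaranteed to stay in L since xy¹z = s.)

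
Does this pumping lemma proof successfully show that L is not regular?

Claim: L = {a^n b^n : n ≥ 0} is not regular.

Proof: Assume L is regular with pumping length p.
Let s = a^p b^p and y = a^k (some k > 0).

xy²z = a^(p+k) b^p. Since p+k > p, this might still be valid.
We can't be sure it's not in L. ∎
The proof is INCORRECT.

Error: The conclusion is wrong.
xy²z = a^(p+k) b^p is definitely NOT in L because the number of a's (p+k) ≠ number of b's (p).
The proof incorrectly doubts what is actually a valid contradiction.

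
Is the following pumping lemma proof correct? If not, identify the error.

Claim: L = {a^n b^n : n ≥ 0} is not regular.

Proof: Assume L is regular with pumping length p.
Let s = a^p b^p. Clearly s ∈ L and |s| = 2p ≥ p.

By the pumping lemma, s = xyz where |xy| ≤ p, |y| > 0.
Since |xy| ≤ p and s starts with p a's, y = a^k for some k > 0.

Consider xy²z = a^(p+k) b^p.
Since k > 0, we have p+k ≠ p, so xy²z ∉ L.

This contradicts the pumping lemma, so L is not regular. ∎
The proof is correct.

This proof is valid because:
1. The string s = a^p b^p is correctly in L
2. The decomposition analysis is correct: y must consist only of a's
3. The contradiction is valid: pumping increases a's but not b's
4. The conclusion follows logically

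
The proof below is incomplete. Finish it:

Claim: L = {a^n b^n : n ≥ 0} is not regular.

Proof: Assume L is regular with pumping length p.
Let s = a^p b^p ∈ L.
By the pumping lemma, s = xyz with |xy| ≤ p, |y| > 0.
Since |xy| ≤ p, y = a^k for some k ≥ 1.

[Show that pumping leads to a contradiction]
Consider xy²z = a^(p+k) b^p.

Since k ≥ 1, we have p + k > p.
So xy²z has more a's than b's: (p+k) a's vs p b's.
This means xy²z ∉ L because a^n b^n requires equal counts.

This contradicts the pumping lemma which states xy²z ∈ L.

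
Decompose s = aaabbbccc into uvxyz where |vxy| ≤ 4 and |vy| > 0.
u='aa', v='a', x='bb', y='b', z='ccc'

For s = aaabbbccc with pumping length p = 4:

One valid decomposition:
- u = 'aa'
- v = 'a'
- x = 'bb'
- y = 'b'
- z = 'ccc'

Verification:
- uvxyz = 'aa' + 'a' + 'bb' + 'b' + 'ccc' = aaabbbccc ✓
- |vxy| = |'abbb'| = 4 ≤ 4 ✓
- |vy| = |'ab'| = 2 > 0 ✓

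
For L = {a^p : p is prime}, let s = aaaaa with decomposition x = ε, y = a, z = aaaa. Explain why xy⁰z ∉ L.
xy⁰z = aaaa ∉ L

Pumping with i = 0 replaces y = a by y⁰ = ε:
- Original: s = xyz = aaaaa; aaaaa has length 5, which is prime, so it is in L
- Pumped: xy⁰z = ε · ε · aaaa = aaaa
- aaaa has length 4 = 2 × 2, which is not prime, so it is not in L

The pumping lemma would require xy⁰z ∈ L, so this decomposition yields a contradiction.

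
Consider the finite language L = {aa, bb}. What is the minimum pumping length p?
p = 3

For a finite language L, the pumping lemma holds vacuously if p > max|s| for s ∈ L.

The longest string in L = {aa, bb} has length 2.
If p = 3, then no string s ∈ L has |s| ≥ p, so the condition is vacuously true.

The minimum pumping length is p = 3.

Why no smaller p works: for any p ≤ 2, the longest string s ∈ L has |s| = 2 ≥ p, so it would
have to be pumpable; but pumping up (i = 2, 3, ...) produces ever longer strings, which cannot all lie in the
finite language L. So the pumping property fails for every p ≤ 2.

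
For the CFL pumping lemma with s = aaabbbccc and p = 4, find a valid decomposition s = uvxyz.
u='aa', v='a', x='bb', y='b', z='ccc'

For s = aaabbbccc with pumping length p = 4:

One valid decomposition:
- u = 'aa'
- v = 'a'
- x = 'bb'
- y = 'b'
- z = 'ccc'

Verification:
- uvxyz = 'aa' + 'a' + 'bb' + 'b' + 'ccc' = aaabbbccc ✓
- |vxy| = |'abbb'| = 4 ≤ 4 ✓
- |vy| = |'ab'| = 2 > 0 ✓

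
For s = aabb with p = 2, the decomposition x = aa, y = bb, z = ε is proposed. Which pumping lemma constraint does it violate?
Violated: |xy| ≤ p

The decomposition x = aa, y = bb, z = ε for s = aabb with p = 2
violates the constraint: |xy| ≤ p

|xy| = |aabb| = 4 > 2 = p. The decomposition puts too many characters in xy.

Pumping lemma constraints:
1. xyz = s (decomposition is valid)
2. |xy| ≤ p
3. |y| > 0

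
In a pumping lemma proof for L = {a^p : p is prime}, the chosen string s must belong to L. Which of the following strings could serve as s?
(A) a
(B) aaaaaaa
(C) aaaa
(B) aaaaaaa

The pumping lemma is applied to a string s that lies in L, so first check membership of each option:
- (A) a has length 1, which is not prime, so it is not in L ✗
- (B) aaaaaaa has length 7, which is prime, so it is in L ✓
- (C) aaaa has length 4 = 2 × 2, which is not prime, so it is not in L ✗

Only (B) aaaaaaa is in L, so it is the only candidate that could play the role of s.
(In a complete proof one picks s in terms of the pumping length p so that |s| ≥ p is guaranteed; a fixed string like aaaaaaa illustrates the shape of such an s.)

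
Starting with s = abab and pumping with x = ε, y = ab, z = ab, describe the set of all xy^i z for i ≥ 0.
{xy^i z : i ≥ 0} = {(ab)^(i+1) : i ≥ 0} = {ab, abab, ababab, ...}

With x = ε, y = ab, z = ab: Pumping 'ab' gives strings of alternating a's and b's.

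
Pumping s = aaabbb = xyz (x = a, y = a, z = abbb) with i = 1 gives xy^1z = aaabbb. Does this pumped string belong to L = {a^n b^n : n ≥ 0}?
Yes

xy¹z = a · a · abbb = aaabbb.
aaabbb = a^3 b^3 has equal counts (3 = 3), so it is in L.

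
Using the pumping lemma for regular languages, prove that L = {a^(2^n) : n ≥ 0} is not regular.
Assume for contradiction that L is regular, and let p ≥ 1 be the pumping length given by the pumping lemma.
Choose s = a^(2^p). Then s ∈ L and |s| = 2^p ≥ p.
By the pumping lemma, s = xyz for some x, y, z with |xy| ≤ p, |y| ≥ 1, and xy^i z ∈ L for every i ≥ 0.
Here y = a^k for some k with 1 ≤ k ≤ |xy| ≤ p, and p < 2^p.

Take i = 2: |xy²z| = 2^p + k.
Now 2^p < 2^p + k ≤ 2^p + p < 2^p + 2^p = 2^(p+1).
So |xy²z| lies strictly between the consecutive powers of two 2^p and 2^(p+1), hence is not a power of 2, and xy²z ∉ L.

This contradicts the pumping lemma, which requires xy^i z ∈ L for all i ≥ 0.
Hence L = {a^(2^n) : n ≥ 0} is not regular. ∎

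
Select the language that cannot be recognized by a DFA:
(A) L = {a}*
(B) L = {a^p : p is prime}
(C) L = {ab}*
(B) {a^p : p is prime}

(B) L = {a^p : p is prime} is NOT regular.

The pumping lemma can be used to prove this:
After pumping, the length becomes composite

The other languages are regular because they can be recognized by finite automata.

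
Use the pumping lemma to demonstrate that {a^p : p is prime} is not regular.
Assume for contradiction that L is regular, and let p ≥ 1 be the pumping length given by the pumping lemma.
Choose a prime q with q ≥ p (one exists because there are infinitely many primes) and let s = a^q. Then s ∈ L and |s| = q ≥ p.
By the pumping lemma, s = xyz for some x, y, z with |xy| ≤ p, |y| ≥ 1, and xy^i z ∈ L for every i ≥ 0.
Here y = a^k for some k with 1 ≤ k ≤ p, and xy^i z = a^(q + (i − 1)k) for every i ≥ 0.

Take i = q + 1: |xy^(q+1) z| = q + qk = q(k + 1).
Both factors satisfy q ≥ 2 and k + 1 ≥ 2, so q(k + 1) is composite, and xy^(q+1) z ∉ L.

This contradicts the pumping lemma, which requires xy^i z ∈ L for all i ≥ 0.
Hence L = {a^p : p is prime} is not regular. ∎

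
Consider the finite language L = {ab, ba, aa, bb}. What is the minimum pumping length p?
p = 3

For a finite language L, the pumping lemma holds vacuously if p > max|s| for s ∈ L.

The longest string in L = {ab, ba, aa, bb} has length 2.
If p = 3, then no string s ∈ L has |s| ≥ p, so the condition is vacuously true.

The minimum pumping length is p = 3.

Why no smaller p works: for any p ≤ 2, the longest string s ∈ L has |s| = 2 ≥ p, so it would
have to be pumpable; but pumping up (i = 2, 3, ...) produces ever longer strings, which cannot all lie in the
finite language L. So the pumping property fails for every p ≤ 2.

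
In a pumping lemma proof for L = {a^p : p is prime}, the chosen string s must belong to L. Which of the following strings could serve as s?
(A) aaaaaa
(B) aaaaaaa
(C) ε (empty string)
(B) aaaaaaa

The pumping lemma is applied to a string s that lies in L, so first check membership of each option:
- (A) aaaaaa has length 6 = 2 × 3, which is not prime, so it is not in L ✗
- (B) aaaaaaa has length 7, which is prime, so it is in L ✓
- (C) ε has length 0, which is not prime, so it is not in L ✗

Only (B) aaaaaaa is in L, so it is the only candidate that could play the role of s.
(In a complete proof one picks s in terms of the pumping length p so that |s| ≥ p is guaranteed; a fixed string like aaaaaaa illustrates the shape of such an s.)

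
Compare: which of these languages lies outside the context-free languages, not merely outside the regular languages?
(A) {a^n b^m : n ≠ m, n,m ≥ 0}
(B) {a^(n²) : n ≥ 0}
(B) {a^(n²) : n ≥ 0}

(B) {a^(n²) : n ≥ 0} requires the CFL pumping lemma.

- {a^n b^m : n ≠ m, n,m ≥ 0} is context-free (but not regular)
  • Can be shown non-regular with the regular pumping lemma
  • After pumping a's, we can make n = m

- {a^(n²) : n ≥ 0} is NOT context-free
  • Requires the CFL pumping lemma to prove
  • Gaps between squares grow unboundedly

The CFL pumping lemma is "stronger" in that it can prove non-membership
in the larger class of context-free languages.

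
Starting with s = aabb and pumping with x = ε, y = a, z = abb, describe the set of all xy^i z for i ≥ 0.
{xy^i z : i ≥ 0} = {a^(i+1) b^2 : i ≥ 0} = {abb, aabb, aaabb, ...}

With x = ε, y = a, z = abb: Starting with aabb and pumping the first 'a' (z = abb keeps the second 'a'), we get strings with i+1 a's followed by 2 b's for i = 0, 1, 2, ...; note bb is not produced because z always contributes one a.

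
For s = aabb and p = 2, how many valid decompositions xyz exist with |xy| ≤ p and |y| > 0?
3

For s = 'aabb' with pumping length p = 2:

Constraints: |xy| ≤ 2, |y| > 0

Valid decompositions (|xy| ≤ p, |y| ≥ 1):
  • x='', y='a', z='abb'
  • x='a', y='a', z='bb'
  • x='', y='aa', z='bb'

Total count: 3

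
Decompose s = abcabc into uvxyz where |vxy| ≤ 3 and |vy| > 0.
u='ab', v='c', x='a', y='b', z='c'

For s = abcabc with pumping length p = 3:

One valid decomposition:
- u = 'ab'
- v = 'c'
- x = 'a'
- y = 'b'
- z = 'c'

Verification:
- uvxyz = 'ab' + 'c' + 'a' + 'b' + 'c' = abcabc ✓
- |vxy| = |'cab'| = 3 ≤ 3 ✓
- |vy| = |'cb'| = 2 > 0 ✓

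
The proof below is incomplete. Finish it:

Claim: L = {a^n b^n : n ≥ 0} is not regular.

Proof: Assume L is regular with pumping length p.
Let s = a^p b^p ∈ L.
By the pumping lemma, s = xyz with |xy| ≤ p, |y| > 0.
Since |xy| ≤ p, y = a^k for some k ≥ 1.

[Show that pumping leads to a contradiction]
Consider xy²z = a^(p+k) b^p.

Since k ≥ 1, we have p + k > p.
So xy²z has more a's than b's: (p+k) a's vs p b's.
This means xy²z ∉ L because a^n b^n requires equal counts.

This contradicts the pumping lemma which states xy²z ∈ L.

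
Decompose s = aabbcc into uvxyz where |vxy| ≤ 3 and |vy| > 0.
u='aa', v='b', x='b', y='c', z='c'

For s = aabbcc with pumping length p = 3:

One valid decomposition:
- u = 'aa'
- v = 'b'
- x = 'b'
- y = 'c'
- z = 'c'

Verification:
- uvxyz = 'aa' + 'b' + 'b' + 'c' + 'c' = aabbcc ✓
- |vxy| = |'bbc'| = 3 ≤ 3 ✓
- |vy| = |'bc'| = 2 > 0 ✓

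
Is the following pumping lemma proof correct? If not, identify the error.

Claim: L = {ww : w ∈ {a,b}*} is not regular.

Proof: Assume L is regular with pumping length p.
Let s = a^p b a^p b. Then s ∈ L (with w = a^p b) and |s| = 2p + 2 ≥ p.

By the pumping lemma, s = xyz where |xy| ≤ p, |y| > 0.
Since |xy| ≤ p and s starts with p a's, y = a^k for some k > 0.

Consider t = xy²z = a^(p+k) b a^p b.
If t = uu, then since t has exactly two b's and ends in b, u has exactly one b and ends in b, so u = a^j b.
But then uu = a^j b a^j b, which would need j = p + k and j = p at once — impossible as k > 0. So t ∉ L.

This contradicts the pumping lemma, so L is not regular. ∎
The proof is correct.

This proof is valid because:
1. s = a^p b a^p b is in L and is chosen in terms of p, so |s| ≥ p holds for every p
2. The decomposition analysis is correct: |xy| ≤ p forces y to lie inside the leading a's
3. The contradiction is valid: the argument shows a^(p+k) b a^p b cannot be split into two equal halves
4. The conclusion follows logically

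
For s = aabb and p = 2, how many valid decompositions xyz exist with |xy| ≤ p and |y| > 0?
3

For s = 'aabb' with pumping length p = 2:

Constraints: |xy| ≤ 2, |y| > 0

Valid decompositions (|xy| ≤ p, |y| ≥ 1):
  • x='', y='a', z='abb'
  • x='a', y='a', z='bb'
  • x='', y='aa', z='bb'

Total count: 3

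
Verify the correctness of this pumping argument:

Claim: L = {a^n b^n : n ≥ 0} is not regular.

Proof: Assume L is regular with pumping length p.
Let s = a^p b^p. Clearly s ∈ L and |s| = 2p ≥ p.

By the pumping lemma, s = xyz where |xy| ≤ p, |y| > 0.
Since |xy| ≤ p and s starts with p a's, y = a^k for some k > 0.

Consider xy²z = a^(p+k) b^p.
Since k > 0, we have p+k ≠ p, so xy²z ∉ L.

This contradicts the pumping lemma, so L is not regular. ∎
The proof is correct.

This proof is valid because:
1. The string s = a^p b^p is correctly in L
2. The decomposition analysis is correct: y must consist only of a's
3. The contradiction is valid: pumping increases a's but not b's
4. The conclusion follows logically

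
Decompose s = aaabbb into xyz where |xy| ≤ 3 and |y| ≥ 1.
x = 'a', y = 'aa', z = 'bbb'

For s = aaabbb and p = 3, one valid decomposition is:
- x = 'a' (length 1)
- y = 'aa' (length 2)
- z = 'bbb' (length 3)

Verification:
- xyz = 'a' + 'aa' + 'bbb' = aaabbb ✓
- |xy| = 3 ≤ 3 ✓
- |y| = 2 > 0 ✓

All pumping lemma constraints are satisfied.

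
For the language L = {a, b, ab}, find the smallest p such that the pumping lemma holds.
p = 3

For a finite language L, the pumping lemma holds vacuously if p > max|s| for s ∈ L.

The longest string in L = {a, b, ab} has length 2.
If p = 3, then no string s ∈ L has |s| ≥ p, so the condition is vacuously true.

The minimum pumping length is p = 3.

Why no smaller p works: for any p ≤ 2, the longest string s ∈ L has |s| = 2 ≥ p, so it would
have to be pumpable; but pumping up (i = 2, 3, ...) produces ever longer strings, which cannot all lie in the
finite language L. So the pumping property fails for every p ≤ 2.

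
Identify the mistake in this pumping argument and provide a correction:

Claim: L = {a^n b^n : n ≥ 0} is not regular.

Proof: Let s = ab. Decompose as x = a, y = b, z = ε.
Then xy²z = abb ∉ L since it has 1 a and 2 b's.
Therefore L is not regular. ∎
Error: The string s = ab might be shorter than the pumping length p.

Correction: Choose s = a^p b^p to ensure |s| ≥ p. Also, the decomposition is wrong: with |xy| ≤ p, y cannot include b's when s starts with p a's.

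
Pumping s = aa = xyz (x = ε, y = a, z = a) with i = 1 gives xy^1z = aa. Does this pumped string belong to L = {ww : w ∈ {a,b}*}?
Yes

xy¹z = ε · a · a = aa.
aa splits into halves a · a, which are equal, so it is in L (w = a).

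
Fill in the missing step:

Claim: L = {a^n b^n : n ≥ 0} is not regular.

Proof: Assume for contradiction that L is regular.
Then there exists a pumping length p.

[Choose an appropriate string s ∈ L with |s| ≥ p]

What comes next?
s = a^p b^p

This string is in L (has equal a's and b's) and has length 2p ≥ p.
Any decomposition xyz with |xy| ≤ p means y consists only of a's,
so pumping will unbalance the counts.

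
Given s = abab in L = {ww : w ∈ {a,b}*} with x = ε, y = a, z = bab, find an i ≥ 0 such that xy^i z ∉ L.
i = 3

xy³z = ε · aaa · bab = aaabab; aaabab has length 6; its halves are aaa and bab, which differ, so it is not in L.
(Other choices also work, e.g. i = 0, 2; only i = 1 is guaranteed to stay in L since xy¹z = s.)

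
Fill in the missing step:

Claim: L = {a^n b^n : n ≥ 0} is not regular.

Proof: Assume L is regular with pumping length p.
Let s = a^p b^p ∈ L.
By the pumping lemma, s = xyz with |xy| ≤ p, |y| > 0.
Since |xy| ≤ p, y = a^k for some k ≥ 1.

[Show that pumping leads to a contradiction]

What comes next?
Consider xy²z = a^(p+k) b^p.

Since k ≥ 1, we have p + k > p.
So xy²z has more a's than b's: (p+k) a's vs p b's.
This means xy²z ∉ L because a^n b^n requires equal counts.

This contradicts the pumping lemma which states xy²z ∈ L.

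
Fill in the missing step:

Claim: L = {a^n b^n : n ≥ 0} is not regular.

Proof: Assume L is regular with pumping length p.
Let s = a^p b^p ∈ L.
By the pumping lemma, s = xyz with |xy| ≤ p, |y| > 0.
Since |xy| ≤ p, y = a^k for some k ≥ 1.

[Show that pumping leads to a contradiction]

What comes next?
Consider xy²z = a^(p+k) b^p.

Since k ≥ 1, we have p + k > p.
So xy²z has more a's than b's: (p+k) a's vs p b's.
This means xy²z ∉ L because a^n b^n requires equal counts.

This contradicts the pumping lemma which states xy²z ∈ L.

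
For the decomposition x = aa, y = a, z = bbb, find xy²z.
aaaabbb

Given x = 'aa', y = 'a', z = 'bbb' and i = 2:

xy^2z = x + y·y·...·y (2 times) + z
       = 'aa' + 'a'^2 + 'bbb'
       = 'aa' + 'aa' + 'bbb'
       = 'aaaabbb'

The pumped string is 'aaaabbb' with length 7.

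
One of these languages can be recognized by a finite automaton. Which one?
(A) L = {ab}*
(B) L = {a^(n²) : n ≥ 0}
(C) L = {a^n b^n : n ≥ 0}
(A) {ab}*

(A) L = {ab}* is regular.

This can be recognized by a finite automaton (DFA/NFA).
Regular expressions like {ab}* define regular languages.

The other choices are not regular:
- {a^(n²) : n ≥ 0}: After pumping, length is no longer a perfect square
- {a^n b^n : n ≥ 0}: After pumping, the number of a's and b's become unequal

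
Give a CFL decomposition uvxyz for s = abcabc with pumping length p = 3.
u='ab', v='c', x='a', y='b', z='c'

For s = abcabc with pumping length p = 3:

One valid decomposition:
- u = 'ab'
- v = 'c'
- x = 'a'
- y = 'b'
- z = 'c'

Verification:
- uvxyz = 'ab' + 'c' + 'a' + 'b' + 'c' = abcabc ✓
- |vxy| = |'cab'| = 3 ≤ 3 ✓
- |vy| = |'cb'| = 2 > 0 ✓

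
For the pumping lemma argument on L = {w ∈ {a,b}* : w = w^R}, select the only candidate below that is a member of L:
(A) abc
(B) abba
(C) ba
(B) abba

The pumping lemma is applied to a string s that lies in L, so first check membership of each option:
- (A) abc reversed is cba ≠ abc, so it is not a palindrome and is not in L ✗
- (B) abba reversed is abba, the same string, so it is a palindrome and is in L ✓
- (C) ba reversed is ab ≠ ba, so it is not a palindrome and is not in L ✗

Only (B) abba is in L, so it is the only candidate that could play the role of s.
(In a complete proof one picks s in terms of the pumping length p so that |s| ≥ p is guaranteed; a fixed string like abba illustrates the shape of such an s.)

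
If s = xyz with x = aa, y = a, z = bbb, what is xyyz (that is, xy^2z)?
aaaabbb

Given x = 'aa', y = 'a', z = 'bbb' and i = 2:

xy^2z = x + y·y·...·y (2 times) + z
       = 'aa' + 'a'^2 + 'bbb'
       = 'aa' + 'aa' + 'bbb'
       = 'aaaabbb'

The pumped string is 'aaaabbb' with length 7.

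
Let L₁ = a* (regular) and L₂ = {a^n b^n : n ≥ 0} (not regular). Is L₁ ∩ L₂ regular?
Yes — L₁ ∩ L₂ is regular.

A string of a* contains no b's, and the only string of {a^n b^n} with no b's is ε (n = 0). So L₁ ∩ L₂ = {ε}, a finite language, which is regular.

Note that the bare facts "L₁ regular, L₂ non-regular" do not settle the question by themselves: the closure of regular languages under ∪, ∩, complement and difference applies only when BOTH operands are regular. With a non-regular operand the result can come out regular or non-regular depending on the specific languages, so one has to work out L₁ ∩ L₂ for this particular pair, as above.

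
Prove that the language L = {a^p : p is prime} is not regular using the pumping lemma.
Assume for contradiction that L is regular, and let p ≥ 1 be the pumping length given by the pumping lemma.
Choose a prime q with q ≥ p (one exists because there are infinitely many primes) and let s = a^q. Then s ∈ L and |s| = q ≥ p.
By the pumping lemma, s = xyz for some x, y, z with |xy| ≤ p, |y| ≥ 1, and xy^i z ∈ L for every i ≥ 0.
Here y = a^k for some k with 1 ≤ k ≤ p, and xy^i z = a^(q + (i − 1)k) for every i ≥ 0.

Take i = q + 1: |xy^(q+1) z| = q + qk = q(k + 1).
Both factors satisfy q ≥ 2 and k + 1 ≥ 2, so q(k + 1) is composite, and xy^(q+1) z ∉ L.

This contradicts the pumping lemma, which requires xy^i z ∈ L for all i ≥ 0.
Hence L = {a^p : p is prime} is not regular. ∎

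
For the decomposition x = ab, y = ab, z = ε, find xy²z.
ababab

Given x = 'ab', y = 'ab', z = '' and i = 2:

xy^2z = x + y·y·...·y (2 times) + z
       = 'ab' + 'ab'^2 + ''
       = 'ab' + 'abab' + ''
       = 'ababab'

The pumped string is 'ababab' with length 6.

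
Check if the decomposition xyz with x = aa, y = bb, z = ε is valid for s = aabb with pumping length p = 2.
Violated: |xy| ≤ p

The decomposition x = aa, y = bb, z = ε for s = aabb with p = 2
violates the constraint: |xy| ≤ p

|xy| = |aabb| = 4 > 2 = p. The decomposition puts too many characters in xy.

Pumping lemma constraints:
1. xyz = s (decomposition is valid)
2. |xy| ≤ p
3. |y| > 0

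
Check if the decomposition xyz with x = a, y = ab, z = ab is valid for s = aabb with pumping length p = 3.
Violated: xyz = s

The decomposition x = a, y = ab, z = ab for s = aabb with p = 3
violates the constraint: xyz = s

xyz = 'a' + 'ab' + 'ab' = 'aabab' ≠ 'aabb' = s. The decomposition doesn't reconstruct s.

Pumping lemma constraints:
1. xyz = s (decomposition is valid)
2. |xy| ≤ p
3. |y| > 0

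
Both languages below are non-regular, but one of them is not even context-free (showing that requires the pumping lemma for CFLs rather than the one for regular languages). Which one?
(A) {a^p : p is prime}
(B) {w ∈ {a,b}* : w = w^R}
(A) {a^p : p is prime}

(A) {a^p : p is prime} requires the CFL pumping lemma.

- {w ∈ {a,b}* : w = w^R} is context-free (but not regular)
  • Can be shown non-regular with the regular pumping lemma
  • After pumping, the string is no longer symmetric

- {a^p : p is prime} is NOT context-free
  • Requires the CFL pumping lemma to prove
  • The CFL pumping lemma also fails because prime gaps are unbounded

The CFL pumping lemma is "stronger" in that it can prove non-membership
in the larger class of context-free languages.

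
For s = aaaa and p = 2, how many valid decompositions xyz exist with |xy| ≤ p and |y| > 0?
3

For s = 'aaaa' with pumping length p = 2:

Constraints: |xy| ≤ 2, |y| > 0

Valid decompositions (|xy| ≤ p, |y| ≥ 1):
  • x='', y='a', z='aaa'
  • x='a', y='a', z='aa'
  • x='', y='aa', z='aa'

Total count: 3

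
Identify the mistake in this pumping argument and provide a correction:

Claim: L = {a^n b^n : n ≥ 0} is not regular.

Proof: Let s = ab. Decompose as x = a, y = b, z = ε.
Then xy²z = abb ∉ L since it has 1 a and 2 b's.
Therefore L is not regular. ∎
Error: The string s = ab might be shorter than the pumping length p.

Correction: Choose s = a^p b^p to ensure |s| ≥ p. Also, the decomposition is wrong: with |xy| ≤ p, y cannot include b's when s starts with p a's.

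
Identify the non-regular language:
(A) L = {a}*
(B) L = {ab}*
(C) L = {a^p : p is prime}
(C) {a^p : p is prime}

(C) L = {a^p : p is prime} is NOT regular.

The pumping lemma can be used to prove this:
After pumping, the length becomes composite

The other languages are regular because they can be recognized by finite automata.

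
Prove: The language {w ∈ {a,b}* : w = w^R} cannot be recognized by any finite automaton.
Assume for contradiction that L is regular, and let p ≥ 1 be the pumping length given by the pumping lemma.
Choose s = a^p b a^p. Then s ∈ L (it reads the same in both directions) and |s| = 2p + 1 ≥ p.
By the pumping lemma, s = xyz for some x, y, z with |xy| ≤ p, |y| ≥ 1, and xy^i z ∈ L for every i ≥ 0.
Since |xy| ≤ p and the first p symbols of s are all a's, y = a^k for some k with 1 ≤ k ≤ p.

Take i = 2: xy²z = a^(p + k) b a^p.
Its reversal is a^p b a^(p + k). These differ because the block of a's before the unique b has length p + k in one and p in the other, and p + k ≠ p since k ≥ 1. So xy²z is not a palindrome, i.e. xy²z ∉ L.

This contradicts the pumping lemma, which requires xy^i z ∈ L for all i ≥ 0.
Hence L = {w ∈ {a,b}* : w = w^R} is not regular. ∎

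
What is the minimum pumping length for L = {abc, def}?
p = 4

For a finite language L, the pumping lemma holds vacuously if p > max|s| for s ∈ L.

The longest string in L = {abc, def} has length 3.
If p = 4, then no string s ∈ L has |s| ≥ p, so the condition is vacuously true.

The minimum pumping length is p = 4.

Why no smaller p works: for any p ≤ 3, the longest string s ∈ L has |s| = 3 ≥ p, so it would
have to be pumpable; but pumping up (i = 2, 3, ...) produces ever longer strings, which cannot all lie in the
finite language L. So the pumping property fails for every p ≤ 3.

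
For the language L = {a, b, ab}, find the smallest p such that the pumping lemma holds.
p = 3

For a finite language L, the pumping lemma holds vacuously if p > max|s| for s ∈ L.

The longest string in L = {a, b, ab} has length 2.
If p = 3, then no string s ∈ L has |s| ≥ p, so the condition is vacuously true.

The minimum pumping length is p = 3.

Why no smaller p works: for any p ≤ 2, the longest string s ∈ L has |s| = 2 ≥ p, so it would
have to be pumpable; but pumping up (i = 2, 3, ...) produces ever longer strings, which cannot all lie in the
finite language L. So the pumping property fails for every p ≤ 2.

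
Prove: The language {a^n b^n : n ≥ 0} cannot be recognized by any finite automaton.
Assume for contradiction that L is regular, and let p ≥ 1 be the pumping length given by the pumping lemma.
Choose s = a^p b^p. Then s ∈ L and |s| = 2p ≥ p.
By the pumping lemma, s = xyz for some x, y, z with |xy| ≤ p, |y| ≥ 1, and xy^i z ∈ L for every i ≥ 0.
Since |xy| ≤ p and the first p symbols of s are all a's, we must have y = a^k for some k with 1 ≤ k ≤ p.

Take i = 0: xy⁰z = a^(p − k) b^p.
This string has p − k a's but p b's, and p − k < p because k ≥ 1. So xy⁰z ∉ L.

This contradicts the pumping lemma, which requires xy^i z ∈ L for all i ≥ 0.
Hence L = {a^n b^n : n ≥ 0} is not regular. ∎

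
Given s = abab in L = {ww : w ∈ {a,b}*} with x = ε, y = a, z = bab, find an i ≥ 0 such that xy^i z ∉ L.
i = 3

xy³z = ε · aaa · bab = aaabab; aaabab has length 6; its halves are aaa and bab, which differ, so it is not in L.
(Other choices also work, e.g. i = 0, 2; only i = 1 is guaranteed to stay in L since xy¹z = s.)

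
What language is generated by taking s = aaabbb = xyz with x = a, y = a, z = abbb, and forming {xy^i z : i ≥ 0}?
{xy^i z : i ≥ 0} = {a^(2+i) b^3 : i ≥ 0} = {aabbb, aaabbb, aaaabbb, ...}

With x = a, y = a, z = abbb: Starting with aaabbb and pumping the second 'a', we get strings with 2+i a's followed by 3 b's for i = 0, 1, 2, ...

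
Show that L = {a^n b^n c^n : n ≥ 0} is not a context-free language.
Assume for contradiction that L is context-free, and let p ≥ 1 be the pumping length given by the pumping lemma for CFLs.
Choose s = a^p b^p c^p. Then s ∈ L and |s| = 3p ≥ p.
By the CFL pumping lemma, s = uvxyz for some u, v, x, y, z with |vxy| ≤ p, |vy| ≥ 1, and uv^i xy^i z ∈ L for every i ≥ 0.

Because |vxy| ≤ p, the window vxy cannot contain both an a and a c: any substring of s containing both must include the entire block b^p plus at least one a and one c, so it has length ≥ p + 2 > p.
Hence at least one of the letters a, c does not occur in vy at all.

Take i = 0: the string uxz is obtained from s by deleting |vy| ≥ 1 symbols, so |uxz| = 3p − |vy| < 3p.
But the letter (a or c) that does not occur in vy still occurs exactly p times in uxz. Every string of L with exactly p copies of some letter is a^p b^p c^p, of length 3p. Since |uxz| < 3p, uxz ∉ L.

This contradicts the CFL pumping lemma, which requires uv^i xy^i z ∈ L for all i ≥ 0.
Hence L = {a^n b^n c^n : n ≥ 0} is not context-free. ∎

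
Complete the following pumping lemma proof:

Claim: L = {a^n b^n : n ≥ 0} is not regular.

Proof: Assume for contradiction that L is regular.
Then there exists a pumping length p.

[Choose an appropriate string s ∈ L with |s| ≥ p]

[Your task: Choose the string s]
s = a^p b^p

This string is in L (has equal a's and b's) and has length 2p ≥ p.
Any decomposition xyz with |xy| ≤ p means y consists only of a's,
so pumping will unbalance the counts.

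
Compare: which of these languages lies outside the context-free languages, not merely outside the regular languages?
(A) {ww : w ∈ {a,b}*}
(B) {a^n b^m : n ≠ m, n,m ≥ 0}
(A) {ww : w ∈ {a,b}*}

(A) {ww : w ∈ {a,b}*} requires the CFL pumping lemma.

- {a^n b^m : n ≠ m, n,m ≥ 0} is context-free (but not regular)
  • Can be shown non-regular with the regular pumping lemma
  • After pumping a's, we can make n = m

- {ww : w ∈ {a,b}*} is NOT context-free
  • Requires the CFL pumping lemma to prove
  • Cannot verify equality of two arbitrary substrings

The CFL pumping lemma is "stronger" in that it can prove non-membership
in the larger class of context-free languages.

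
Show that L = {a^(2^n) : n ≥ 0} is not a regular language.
Assume for contradiction that L is regular, and let p ≥ 1 be the pumping length given by the pumping lemma.
Choose s = a^(2^p). Then s ∈ L and |s| = 2^p ≥ p.
By the pumping lemma, s = xyz for some x, y, z with |xy| ≤ p, |y| ≥ 1, and xy^i z ∈ L for every i ≥ 0.
Here y = a^k for some k with 1 ≤ k ≤ |xy| ≤ p, and p < 2^p.

Take i = 2: |xy²z| = 2^p + k.
Now 2^p < 2^p + k ≤ 2^p + p < 2^p + 2^p = 2^(p+1).
So |xy²z| lies strictly between the consecutive powers of two 2^p and 2^(p+1), hence is not a power of 2, and xy²z ∉ L.

This contradicts the pumping lemma, which requires xy^i z ∈ L for all i ≥ 0.
Hence L = {a^(2^n) : n ≥ 0} is not regular. ∎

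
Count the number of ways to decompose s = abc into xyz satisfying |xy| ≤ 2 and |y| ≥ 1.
3

For s = 'abc' with pumping length p = 2:

Constraints: |xy| ≤ 2, |y| > 0

Valid decompositions (|xy| ≤ p, |y| ≥ 1):
  • x='', y='a', z='bc'
  • x='a', y='b', z='c'
  • x='', y='ab', z='c'

Total count: 3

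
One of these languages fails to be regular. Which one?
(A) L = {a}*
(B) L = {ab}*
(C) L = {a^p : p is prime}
(C) {a^p : p is prime}

(C) L = {a^p : p is prime} is NOT regular.

The pumping lemma can be used to prove this:
After pumping, the length becomes composite

The other languages are regular because they can be recognized by finite automata.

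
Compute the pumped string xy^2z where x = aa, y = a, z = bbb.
aaaabbb

Given x = 'aa', y = 'a', z = 'bbb' and i = 2:

xy^2z = x + y·y·...·y (2 times) + z
       = 'aa' + 'a'^2 + 'bbb'
       = 'aa' + 'aa' + 'bbb'
       = 'aaaabbb'

The pumped string is 'aaaabbb' with length 7.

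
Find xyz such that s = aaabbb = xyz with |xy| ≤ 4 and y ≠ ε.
x = 'aa', y = 'ab', z = 'bb'

For s = aaabbb and p = 4, one valid decomposition is:
- x = 'aa' (length 2)
- y = 'ab' (length 2)
- z = 'bb' (length 2)

Verification:
- xyz = 'aa' + 'ab' + 'bb' = aaabbb ✓
- |xy| = 4 ≤ 4 ✓
- |y| = 2 > 0 ✓

All pumping lemma constraints are satisfied.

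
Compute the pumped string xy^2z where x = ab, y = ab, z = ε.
ababab

Given x = 'ab', y = 'ab', z = '' and i = 2:

xy^2z = x + y·y·...·y (2 times) + z
       = 'ab' + 'ab'^2 + ''
       = 'ab' + 'abab' + ''
       = 'ababab'

The pumped string is 'ababab' with length 6.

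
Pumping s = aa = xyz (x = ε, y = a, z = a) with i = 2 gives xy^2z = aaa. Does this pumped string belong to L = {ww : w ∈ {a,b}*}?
No

xy²z = ε · aa · a = aaa.
aaa has odd length 3, so it cannot be written as ww and is not in L.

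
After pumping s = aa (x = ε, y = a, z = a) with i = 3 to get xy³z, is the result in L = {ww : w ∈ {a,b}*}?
Yes

xy³z = ε · aaa · a = aaaa.
aaaa splits into halves aa · aa, which are equal, so it is in L (w = aa).
(A single pumped string landing in L is not a contradiction by itself; a non-regularity proof needs some i for which xy^i z ∉ L, for every admissible decomposition.)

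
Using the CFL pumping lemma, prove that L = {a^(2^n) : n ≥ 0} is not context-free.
Assume for contradiction that L is context-free, and let p ≥ 1 be the pumping length given by the pumping lemma for CFLs.
Choose s = a^(2^p). Then s ∈ L and |s| = 2^p ≥ p.
By the CFL pumping lemma, s = uvxyz for some u, v, x, y, z with |vxy| ≤ p, |vy| ≥ 1, and uv^i xy^i z ∈ L for every i ≥ 0.
All symbols are a's, so only lengths matter: let k = |vy|, with 1 ≤ k ≤ |vxy| ≤ p < 2^p.

Take i = 2: |uv²xy²z| = 2^p + k, and 2^p < 2^p + k < 2^p + 2^p = 2^(p+1).
So the length lies strictly between consecutive powers of two and is not a power of 2; uv²xy²z ∉ L.

This contradicts the CFL pumping lemma, which requires uv^i xy^i z ∈ L for all i ≥ 0.
Hence L = {a^(2^n) : n ≥ 0} is not context-free. ∎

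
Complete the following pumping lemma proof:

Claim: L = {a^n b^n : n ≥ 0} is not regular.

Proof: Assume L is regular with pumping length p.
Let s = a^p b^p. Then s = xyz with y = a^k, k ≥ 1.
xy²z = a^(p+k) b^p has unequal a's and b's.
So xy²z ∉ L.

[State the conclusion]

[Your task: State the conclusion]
This contradicts the pumping lemma for regular languages,
which guarantees xy^i z ∈ L for all i ≥ 0.

Since our assumption that L is regular leads to a contradiction,
we conclude that L = {a^n b^n : n ≥ 0} is NOT regular. ∎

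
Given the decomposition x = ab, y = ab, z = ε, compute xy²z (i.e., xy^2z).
ababab

Given x = 'ab', y = 'ab', z = '' and i = 2:

xy^2z = x + y·y·...·y (2 times) + z
       = 'ab' + 'ab'^2 + ''
       = 'ab' + 'abab' + ''
       = 'ababab'

The pumped string is 'ababab' with length 6.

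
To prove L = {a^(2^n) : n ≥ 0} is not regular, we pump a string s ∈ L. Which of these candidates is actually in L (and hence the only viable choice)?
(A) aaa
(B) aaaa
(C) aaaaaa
(B) aaaa

The pumping lemma is applied to a string s that lies in L, so first check membership of each option:
- (A) aaa has length 3, strictly between 2^1 = 2 and 2^2 = 4, so it is not in L ✗
- (B) aaaa has length 4 = 2^2, so it is in L ✓
- (C) aaaaaa has length 6, strictly between 2^2 = 4 and 2^3 = 8, so it is not in L ✗

Only (B) aaaa is in L, so it is the only candidate that could play the role of s.
(In a complete proof one picks s in terms of the pumping length p so that |s| ≥ p is guaranteed; a fixed string like aaaa illustrates the shape of such an s.)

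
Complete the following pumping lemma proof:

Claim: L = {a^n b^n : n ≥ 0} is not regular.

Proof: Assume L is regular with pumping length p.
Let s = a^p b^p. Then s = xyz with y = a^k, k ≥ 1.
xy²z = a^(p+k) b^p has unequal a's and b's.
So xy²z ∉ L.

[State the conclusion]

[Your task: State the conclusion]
This contradicts the pumping lemma for regular languages,
which guarantees xy^i z ∈ L for all i ≥ 0.

Since our assumption that L is regular leads to a contradiction,
we conclude that L = {a^n b^n : n ≥ 0} is NOT regular. ∎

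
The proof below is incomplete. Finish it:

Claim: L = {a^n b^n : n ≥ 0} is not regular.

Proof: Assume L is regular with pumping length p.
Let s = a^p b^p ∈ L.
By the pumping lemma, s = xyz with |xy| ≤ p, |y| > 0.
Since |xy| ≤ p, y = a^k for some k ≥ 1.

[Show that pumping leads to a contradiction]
Consider xy²z = a^(p+k) b^p.

Since k ≥ 1, we have p + k > p.
So xy²z has more a's than b's: (p+k) a's vs p b's.
This means xy²z ∉ L because a^n b^n requires equal counts.

This contradicts the pumping lemma which states xy²z ∈ L.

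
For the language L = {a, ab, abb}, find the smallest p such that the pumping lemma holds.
p = 4

For a finite language L, the pumping lemma holds vacuously if p > max|s| for s ∈ L.

The longest string in L = {a, ab, abb} has length 3.
If p = 4, then no string s ∈ L has |s| ≥ p, so the condition is vacuously true.

The minimum pumping length is p = 4.

Why no smaller p works: for any p ≤ 3, the longest string s ∈ L has |s| = 3 ≥ p, so it would
have to be pumpable; but pumping up (i = 2, 3, ...) produces ever longer strings, which cannot all lie in the
finite language L. So the pumping property fails for every p ≤ 3.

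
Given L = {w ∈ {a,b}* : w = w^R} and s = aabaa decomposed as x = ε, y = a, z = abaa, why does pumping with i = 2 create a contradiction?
xy²z = aaabaa ∉ L

Pumping with i = 2 replaces y = a by y² = aa:
- Original: s = xyz = aabaa; aabaa reversed is aabaa, the same string, so it is a palindrome and is in L
- Pumped: xy²z = ε · aa · abaa = aaabaa
- aaabaa reversed is aabaaa ≠ aaabaa, so it is not a palindrome and is not in L

The pumping lemma would require xy²z ∈ L, so this decomposition yields a contradiction.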